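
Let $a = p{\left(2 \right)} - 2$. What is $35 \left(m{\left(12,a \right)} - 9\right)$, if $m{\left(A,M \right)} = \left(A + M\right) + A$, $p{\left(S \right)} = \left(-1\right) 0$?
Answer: $455$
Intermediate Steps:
$p{\left(S \right)} = 0$
$a = -2$ ($a = 0 - 2 = -2$)
$m{\left(A,M \right)} = M + 2 A$
$35 \left(m{\left(12,a \right)} - 9\right) = 35 \left(\left(-2 + 2 \cdot 12\right) - 9\right) = 35 \left(\left(-2 + 24\right) - 9\right) = 35 \left(22 - 9\right) = 35 \cdot 13 = 455$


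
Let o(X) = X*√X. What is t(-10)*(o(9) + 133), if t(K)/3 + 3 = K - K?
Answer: -1440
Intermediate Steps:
o(X) = X^(3/2)
t(K) = -9 (t(K) = -9 + 3*(K - K) = -9 + 3*0 = -9 + 0 = -9)
t(-10)*(o(9) + 133) = -9*(9^(3/2) + 133) = -9*(27 + 133) = -9*160 = -1440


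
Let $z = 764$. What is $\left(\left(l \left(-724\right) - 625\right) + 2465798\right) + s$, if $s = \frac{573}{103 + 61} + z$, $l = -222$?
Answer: $\frac{430773633}{164} \approx 2.6267 \cdot 10^{6}$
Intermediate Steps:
$s = \frac{125869}{164}$ ($s = \frac{573}{103 + 61} + 764 = \frac{573}{164} + 764 = \frac{125869}{164} \approx 767.49$)
$\left(\left(l \left(-724\right) - 625\right) + 2465798\right) + s = \left(\left(\left(-222\right) \left(-724\right) - 625\right) + 2465798\right) + \frac{125869}{164} = \left(\left(160728 - 625\right) + 2465798\right) + \frac{125869}{164} = \left(160103 + 2465798\right) + \frac{125869}{164} = 2625901 + \frac{125869}{164} = \frac{430773633}{164}$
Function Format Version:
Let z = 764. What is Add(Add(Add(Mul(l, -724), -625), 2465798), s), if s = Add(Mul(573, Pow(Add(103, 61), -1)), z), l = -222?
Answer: Rational(430773633, 164) ≈ 2.6267e+6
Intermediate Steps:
s = Rational(125869, 164) (s = Add(Mul(573, Pow(Add(103, 61), -1)), 764) = Add(Mul(573, Pow(164, -1)), 764) = Add(Mul(573, Rational(1, 164)), 764) = Add(Rational(573, 164), 764) = Rational(125869, 164) ≈ 767.49)
Add(Add(Add(Mul(l, -724), -625), 2465798), s) = Add(Add(Add(Mul(-222, -724), -625), 2465798), Rational(125869, 164)) = Add(Add(Add(160728, -625), 2465798), Rational(125869, 164)) = Add(Add(160103, 2465798), Rational(125869, 164)) = Add(2625901, Rational(125869, 164)) = Rational(430773633, 164)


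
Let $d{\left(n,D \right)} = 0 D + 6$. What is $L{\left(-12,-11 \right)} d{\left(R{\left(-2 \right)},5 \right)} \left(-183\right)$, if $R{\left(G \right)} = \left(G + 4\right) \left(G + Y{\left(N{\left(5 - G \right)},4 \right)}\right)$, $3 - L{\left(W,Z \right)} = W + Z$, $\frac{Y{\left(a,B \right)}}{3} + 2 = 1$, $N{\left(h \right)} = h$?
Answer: $-28548$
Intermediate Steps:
$Y{\left(a,B \right)} = -3$ ($Y{\left(a,B \right)} = -6 + 3 \cdot 1 = -6 + 3 = -3$)
$L{\left(W,Z \right)} = 3 - W - Z$ ($L{\left(W,Z \right)} = 3 - \left(W + Z\right) = 3 - W - Z$)
$R{\left(G \right)} = \left(-3 + G\right) \left(4 + G\right)$ ($R{\left(G \right)} = \left(G + 4\right) \left(G - 3\right) = \left(4 + G\right) \left(-3 + G\right) = \left(-3 + G\right) \left(4 + G\right)$)
$d{\left(n,D \right)} = 6$ ($d{\left(n,D \right)} = 0 + 6 = 6$)
$L{\left(-12,-11 \right)} d{\left(R{\left(-2 \right)},5 \right)} \left(-183\right) = \left(3 - -12 - -11\right) 6 \left(-183\right) = \left(3 + 12 + 11\right) 6 \left(-183\right) = 26 \cdot 6 \left(-183\right) = 156 \left(-183\right) = -28548$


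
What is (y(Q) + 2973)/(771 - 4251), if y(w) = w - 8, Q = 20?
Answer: -199/232 ≈ -0.85776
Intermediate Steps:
y(w) = -8 + w
(y(Q) + 2973)/(771 - 4251) = ((-8 + 20) + 2973)/(771 - 4251) = (12 + 2973)/(-3480) = 2985*(-1/3480) = -199/232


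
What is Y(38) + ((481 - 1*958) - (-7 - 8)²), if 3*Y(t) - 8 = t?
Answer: -2060/3 ≈ -686.67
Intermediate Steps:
Y(t) = 8/3 + t/3
Y(38) + ((481 - 1*958) - (-7 - 8)²) = (8/3 + (⅓)*38) + ((481 - 1*958) - (-7 - 8)²) = (8/3 + 38/3) + ((481 - 958) - 1*(-15)²) = 46/3 + (-477 - 1*225) = 46/3 + (-477 - 225) = 46/3 - 702 = -2060/3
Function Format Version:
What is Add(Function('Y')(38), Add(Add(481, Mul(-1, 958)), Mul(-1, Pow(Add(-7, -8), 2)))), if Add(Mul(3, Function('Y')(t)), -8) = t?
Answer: Rational(-2060, 3) ≈ -686.67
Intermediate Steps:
Function('Y')(t) = Add(Rational(8, 3), Mul(Rational(1, 3), t))
Add(Function('Y')(38), Add(Add(481, Mul(-1, 958)), Mul(-1, Pow(Add(-7, -8), 2)))) = Add(Add(Rational(8, 3), Mul(Rational(1, 3), 38)), Add(Add(481, Mul(-1, 958)), Mul(-1, Pow(Add(-7, -8), 2)))) = Add(Add(Rational(8, 3), Rational(38, 3)), Add(Add(481, -958), Mul(-1, Pow(-15, 2)))) = Add(Rational(46, 3), Add(-477, Mul(-1, 225))) = Add(Rational(46, 3), Add(-477, -225)) = Add(Rational(46, 3), -702) = Rational(-2060, 3)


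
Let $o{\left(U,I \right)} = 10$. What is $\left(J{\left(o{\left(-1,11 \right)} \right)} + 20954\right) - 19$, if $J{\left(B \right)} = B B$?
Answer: $21035$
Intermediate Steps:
$J{\left(B \right)} = B^{2}$
$\left(J{\left(o{\left(-1,11 \right)} \right)} + 20954\right) - 19 = \left(10^{2} + 20954\right) - 19 = \left(100 + 20954\right) - 19 = 21054 - 19 = 21035$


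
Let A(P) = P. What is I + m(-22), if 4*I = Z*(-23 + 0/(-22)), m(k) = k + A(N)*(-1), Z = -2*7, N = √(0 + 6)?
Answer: 117/2 - √6 ≈ 56.051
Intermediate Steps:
N = √6 ≈ 2.4495
Z = -14
m(k) = k - √6 (m(k) = k + √6*(-1) = k - √6)
I = 161/2 (I = (-14*(-23 + 0/(-22)))/4 = (-14*(-23 + 0*(-1/22)))/4 = (-14*(-23 + 0))/4 = (-14*(-23))/4 = (¼)*322 = 161/2 ≈ 80.500)
I + m(-22) = 161/2 + (-22 - √6) = 117/2 - √6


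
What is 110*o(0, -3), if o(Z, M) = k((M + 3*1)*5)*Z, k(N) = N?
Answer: 0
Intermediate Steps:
o(Z, M) = Z*(15 + 5*M) (o(Z, M) = ((M + 3*1)*5)*Z = ((M + 3)*5)*Z = ((3 + M)*5)*Z = (15 + 5*M)*Z = Z*(15 + 5*M))
110*o(0, -3) = 110*(5*0*(3 - 3)) = 110*(5*0*0) = 110*0 = 0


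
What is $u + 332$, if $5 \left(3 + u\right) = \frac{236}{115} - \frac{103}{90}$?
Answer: $\frac{3407029}{10350} \approx 329.18$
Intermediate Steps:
$u = - \frac{29171}{10350}$ ($u = -3 + \frac{\frac{236}{115} - \frac{103}{90}}{5} = -3 + \frac{1}{5} \cdot \frac{1879}{2070} = -3 + \frac{1879}{10350} = - \frac{29171}{10350} \approx -2.8185$)
$u + 332 = - \frac{29171}{10350} + 332 = \frac{3407029}{10350}$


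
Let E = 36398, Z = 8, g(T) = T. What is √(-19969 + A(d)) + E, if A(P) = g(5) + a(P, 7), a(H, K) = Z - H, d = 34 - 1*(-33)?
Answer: 36398 + I*√20023 ≈ 36398.0 + 141.5*I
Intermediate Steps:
d = 67 (d = 34 + 33 = 67)
a(H, K) = 8 - H
A(P) = 13 - P (A(P) = 5 + (8 - P) = 13 - P)
√(-19969 + A(d)) + E = √(-19969 + (13 - 1*67)) + 36398 = √(-19969 + (13 - 67)) + 36398 = √(-19969 - 54) + 36398 = √(-20023) + 36398 = I*√20023 + 36398 = 36398 + I*√20023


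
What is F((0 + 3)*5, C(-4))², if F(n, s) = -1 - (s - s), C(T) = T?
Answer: 1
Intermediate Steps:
F(n, s) = -1 (F(n, s) = -1 - 1*0 = -1 + 0 = -1)
F((0 + 3)*5, C(-4))² = (-1)² = 1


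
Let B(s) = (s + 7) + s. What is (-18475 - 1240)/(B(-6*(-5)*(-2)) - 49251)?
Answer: 19715/49364 ≈ 0.39938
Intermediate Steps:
B(s) = 7 + 2*s (B(s) = (7 + s) + s = 7 + 2*s)
(-18475 - 1240)/(B(-6*(-5)*(-2)) - 49251) = (-18475 - 1240)/((7 + 2*(-6*(-5)*(-2))) - 49251) = -19715/((7 + 2*(30*(-2))) - 49251) = -19715/((7 + 2*(-60)) - 49251) = -19715/((7 - 120) - 49251) = -19715/(-113 - 49251) = -19715/(-49364) = -19715*(-1/49364) = 19715/49364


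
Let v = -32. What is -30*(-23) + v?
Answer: 658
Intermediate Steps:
-30*(-23) + v = -30*(-23) - 32 = 690 - 32 = 658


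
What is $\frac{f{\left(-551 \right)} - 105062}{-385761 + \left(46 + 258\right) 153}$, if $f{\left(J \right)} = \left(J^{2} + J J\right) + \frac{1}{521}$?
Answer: $- \frac{261614941}{176748729} \approx -1.4802$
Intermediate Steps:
$f{\left(J \right)} = \frac{1}{521} + 2 J^{2}$ ($f{\left(J \right)} = \left(J^{2} + J^{2}\right) + \frac{1}{521} = 2 J^{2} + \frac{1}{521} = \frac{1}{521} + 2 J^{2}$)
$\frac{f{\left(-551 \right)} - 105062}{-385761 + \left(46 + 258\right) 153} = \frac{\left(\frac{1}{521} + 2 \left(-551\right)^{2}\right) - 105062}{-385761 + \left(46 + 258\right) 153} = \frac{\left(\frac{1}{521} + 2 \cdot 303601\right) - 105062}{-385761 + 304 \cdot 153} = \frac{\left(\frac{1}{521} + 607202\right) - 105062}{-385761 + 46512} = \frac{\frac{316352243}{521} - 105062}{-339249} = \frac{261614941}{521} \left(- \frac{1}{339249}\right) = - \frac{261614941}{176748729}$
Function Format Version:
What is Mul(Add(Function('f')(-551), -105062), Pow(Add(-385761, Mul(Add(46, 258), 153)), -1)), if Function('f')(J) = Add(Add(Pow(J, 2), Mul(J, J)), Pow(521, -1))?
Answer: Rational(-261614941, 176748729) ≈ -1.4802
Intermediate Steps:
Function('f')(J) = Add(Rational(1, 521), Mul(2, Pow(J, 2))) (Function('f')(J) = Add(Add(Pow(J, 2), Pow(J, 2)), Rational(1, 521)) = Add(Mul(2, Pow(J, 2)), Rational(1, 521)) = Add(Rational(1, 521), Mul(2, Pow(J, 2))))
Mul(Add(Function('f')(-551), -105062), Pow(Add(-385761, Mul(Add(46, 258), 153)), -1)) = Mul(Add(Add(Rational(1, 521), Mul(2, Pow(-551, 2))), -105062), Pow(Add(-385761, Mul(Add(46, 258), 153)), -1)) = Mul(Add(Add(Rational(1, 521), Mul(2, 303601)), -105062), Pow(Add(-385761, Mul(304, 153)), -1)) = Mul(Add(Add(Rational(1, 521), 607202), -105062), Pow(Add(-385761, 46512), -1)) = Mul(Add(Rational(316352243, 521), -105062), Pow(-339249, -1)) = Mul(Rational(261614941, 521), Rational(-1, 339249)) = Rational(-261614941, 176748729)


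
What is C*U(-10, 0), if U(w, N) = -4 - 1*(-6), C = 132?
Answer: 264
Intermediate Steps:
U(w, N) = 2 (U(w, N) = -4 + 6 = 2)
C*U(-10, 0) = 132*2 = 264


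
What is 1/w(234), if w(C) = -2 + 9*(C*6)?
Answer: 1/12634 ≈ 7.9151e-5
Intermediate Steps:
w(C) = -2 + 54*C (w(C) = -2 + 9*(6*C) = -2 + 54*C)
1/w(234) = 1/(-2 + 54*234) = 1/(-2 + 12636) = 1/12634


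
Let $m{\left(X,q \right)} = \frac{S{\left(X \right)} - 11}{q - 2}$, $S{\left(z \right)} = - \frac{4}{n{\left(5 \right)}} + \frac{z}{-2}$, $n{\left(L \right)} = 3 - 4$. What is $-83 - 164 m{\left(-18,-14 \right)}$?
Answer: $- \frac{125}{2} \approx -62.5$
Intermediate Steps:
$n{\left(L \right)} = -1$
$S{\left(z \right)} = 4 - \frac{z}{2}$ ($S{\left(z \right)} = - \frac{4}{-1} + \frac{z}{-2} = \left(-4\right) \left(-1\right) + z \left(- \frac{1}{2}\right) = 4 - \frac{z}{2}$)
$m{\left(X,q \right)} = \frac{-7 - \frac{X}{2}}{-2 + q}$ ($m{\left(X,q \right)} = \frac{\left(4 - \frac{X}{2}\right) - 11}{q - 2} = \frac{-7 - \frac{X}{2}}{-2 + q}$)
$-83 - 164 m{\left(-18,-14 \right)} = -83 - 164 \frac{-14 - -18}{2 \left(-2 - 14\right)} = -83 - 164 \frac{-14 + 18}{2 \left(-16\right)} = -83 - 164 \cdot \frac{1}{2} \left(- \frac{1}{16}\right) 4 = -83 - - \frac{41}{2} = -83 + \frac{41}{2} = - \frac{125}{2}$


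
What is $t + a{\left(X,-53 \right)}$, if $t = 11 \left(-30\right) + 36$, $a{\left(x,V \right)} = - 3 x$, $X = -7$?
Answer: $-273$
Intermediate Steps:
$t = -294$ ($t = -330 + 36 = -294$)
$t + a{\left(X,-53 \right)} = -294 - -21 = -294 + 21 = -273$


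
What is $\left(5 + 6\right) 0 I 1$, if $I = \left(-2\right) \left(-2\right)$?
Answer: $0$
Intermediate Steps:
$I = 4$
$\left(5 + 6\right) 0 I 1 = \left(5 + 6\right) 0 \cdot 4 \cdot 1 = 11 \cdot 0 \cdot 4 \cdot 1 = 0 \cdot 4 \cdot 1 = 0 \cdot 1 = 0$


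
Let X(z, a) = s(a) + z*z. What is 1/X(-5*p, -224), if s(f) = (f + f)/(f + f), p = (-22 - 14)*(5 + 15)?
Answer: 1/12960001 ≈ 7.7161e-8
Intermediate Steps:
p = -720 (p = -36*20 = -720)
s(f) = 1 (s(f) = (2*f)/((2*f)) = (2*f)*(1/(2*f)) = 1)
X(z, a) = 1 + z² (X(z, a) = 1 + z*z = 1 + z²)
1/X(-5*p, -224) = 1/(1 + (-5*(-720))²) = 1/(1 + 3600²) = 1/(1 + 12960000) = 1/12960001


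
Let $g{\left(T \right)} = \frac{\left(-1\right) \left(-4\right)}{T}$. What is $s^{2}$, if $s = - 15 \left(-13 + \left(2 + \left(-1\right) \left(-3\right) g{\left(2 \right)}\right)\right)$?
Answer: $5625$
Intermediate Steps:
$g{\left(T \right)} = \frac{4}{T}$
$s = 75$ ($s = - 15 \left(-13 + \left(2 + \left(-1\right) \left(-3\right) \frac{4}{2}\right)\right) = - 15 \left(-13 + \left(2 + 3 \cdot 4 \cdot \frac{1}{2}\right)\right) = - 15 \left(-13 + \left(2 + 3 \cdot 2\right)\right) = - 15 \left(-13 + \left(2 + 6\right)\right) = - 15 \left(-13 + 8\right) = \left(-15\right) \left(-5\right) = 75$)
$s^{2} = 75^{2} = 5625$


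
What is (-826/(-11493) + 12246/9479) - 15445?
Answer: -1682462887483/108942147 ≈ -15444.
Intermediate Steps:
(-826/(-11493) + 12246/9479) - 15445 = (-826*(-1/11493) + 12246*(1/9479)) - 15445 = (826/11493 + 12246/9479) - 15445 = 148572932/108942147 - 15445 = -1682462887483/108942147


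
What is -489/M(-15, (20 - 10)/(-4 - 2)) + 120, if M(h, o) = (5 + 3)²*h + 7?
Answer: 114849/953 ≈ 120.51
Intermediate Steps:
M(h, o) = 7 + 64*h (M(h, o) = 8²*h + 7 = 64*h + 7 = 7 + 64*h)
-489/M(-15, (20 - 10)/(-4 - 2)) + 120 = -489/(7 + 64*(-15)) + 120 = -489/(7 - 960) + 120 = -489/(-953) + 120 = -489*(-1/953) + 120 = 489/953 + 120 = 114849/953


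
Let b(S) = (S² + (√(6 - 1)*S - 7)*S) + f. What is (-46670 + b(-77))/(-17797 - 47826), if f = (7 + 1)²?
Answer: 40138/65623 - 5929*√5/65623 ≈ 0.40962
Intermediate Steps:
f = 64 (f = 8² = 64)
b(S) = 64 + S² + S*(-7 + S*√5) (b(S) = (S² + (√(6 - 1)*S - 7)*S) + 64 = (S² + (√5*S - 7)*S) + 64 = (S² + (S*√5 - 7)*S) + 64 = (S² + (-7 + S*√5)*S) + 64 = (S² + S*(-7 + S*√5)) + 64 = 64 + S² + S*(-7 + S*√5))
(-46670 + b(-77))/(-17797 - 47826) = (-46670 + (64 + (-77)² - 7*(-77) + √5*(-77)²))/(-17797 - 47826) = (-46670 + (64 + 5929 + 539 + √5*5929))/(-65623) = (-46670 + (64 + 5929 + 539 + 5929*√5))*(-1/65623) = (-46670 + (6532 + 5929*√5))*(-1/65623) = (-40138 + 5929*√5)*(-1/65623) = 40138/65623 - 5929*√5/65623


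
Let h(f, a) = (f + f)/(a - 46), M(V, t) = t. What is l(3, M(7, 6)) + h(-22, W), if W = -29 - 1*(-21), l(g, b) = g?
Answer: 103/27 ≈ 3.8148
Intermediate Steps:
W = -8 (W = -29 + 21 = -8)
h(f, a) = 2*f/(-46 + a) (h(f, a) = (2*f)/(-46 + a) = 2*f/(-46 + a))
l(3, M(7, 6)) + h(-22, W) = 3 + 2*(-22)/(-46 - 8) = 3 + 2*(-22)/(-54) = 3 + 2*(-22)*(-1/54) = 3 + 22/27 = 103/27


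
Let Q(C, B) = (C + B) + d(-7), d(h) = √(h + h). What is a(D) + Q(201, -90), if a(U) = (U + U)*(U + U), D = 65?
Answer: 17011 + I*√14 ≈ 17011.0 + 3.7417*I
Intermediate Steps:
d(h) = √2*√h (d(h) = √(2*h) = √2*√h)
Q(C, B) = B + C + I*√14 (Q(C, B) = (C + B) + √2*√(-7) = (B + C) + √2*(I*√7) = (B + C) + I*√14 = B + C + I*√14)
a(U) = 4*U² (a(U) = (2*U)*(2*U) = 4*U²)
a(D) + Q(201, -90) = 4*65² + (-90 + 201 + I*√14) = 4*4225 + (111 + I*√14) = 16900 + (111 + I*√14) = 17011 + I*√14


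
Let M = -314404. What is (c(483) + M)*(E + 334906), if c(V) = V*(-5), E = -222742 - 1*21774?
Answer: -28637269410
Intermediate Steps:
E = -244516 (E = -222742 - 21774 = -244516)
c(V) = -5*V
(c(483) + M)*(E + 334906) = (-5*483 - 314404)*(-244516 + 334906) = (-2415 - 314404)*90390 = -316819*90390 = -28637269410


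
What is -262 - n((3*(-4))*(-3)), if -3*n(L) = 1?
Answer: -785/3 ≈ -261.67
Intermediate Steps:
n(L) = -⅓ (n(L) = -⅓*1 = -⅓)
-262 - n((3*(-4))*(-3)) = -262 - 1*(-⅓) = -262 + ⅓ = -785/3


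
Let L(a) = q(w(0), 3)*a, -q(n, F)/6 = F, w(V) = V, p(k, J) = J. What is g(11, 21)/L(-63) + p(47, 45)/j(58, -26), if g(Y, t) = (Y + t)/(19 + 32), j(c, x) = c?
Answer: 1302193/1677186 ≈ 0.77641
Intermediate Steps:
q(n, F) = -6*F
L(a) = -18*a (L(a) = (-6*3)*a = -18*a)
g(Y, t) = Y/51 + t/51 (g(Y, t) = (Y + t)/51 = (Y + t)*(1/51) = Y/51 + t/51)
g(11, 21)/L(-63) + p(47, 45)/j(58, -26) = ((1/51)*11 + (1/51)*21)/((-18*(-63))) + 45/58 = (11/51 + 7/17)/1134 + 45*(1/58) = (32/51)*(1/1134) + 45/58 = 16/28917 + 45/58 = 1302193/1677186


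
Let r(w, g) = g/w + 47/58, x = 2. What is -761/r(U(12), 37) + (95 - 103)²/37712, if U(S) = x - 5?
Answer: 312107818/4725785 ≈ 66.044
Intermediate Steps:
U(S) = -3 (U(S) = 2 - 5 = -3)
r(w, g) = 47/58 + g/w (r(w, g) = g/w + 47*(1/58) = g/w + 47/58 = 47/58 + g/w)
-761/r(U(12), 37) + (95 - 103)²/37712 = -761/(47/58 + 37/(-3)) + (95 - 103)²/37712 = -761/(47/58 + 37*(-⅓)) + (-8)²*(1/37712) = -761/(47/58 - 37/3) + 64*(1/37712) = -761/(-2005/174) + 4/2357 = -761*(-174/2005) + 4/2357 = 132414/2005 + 4/2357 = 312107818/4725785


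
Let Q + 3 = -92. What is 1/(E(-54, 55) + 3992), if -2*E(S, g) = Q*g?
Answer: 2/13209 ≈ 0.00015141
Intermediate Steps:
Q = -95 (Q = -3 - 92 = -95)
E(S, g) = 95*g/2 (E(S, g) = -(-95)*g/2 = 95*g/2)
1/(E(-54, 55) + 3992) = 1/((95/2)*55 + 3992) = 1/(5225/2 + 3992) = 1/(13209/2) = 2/13209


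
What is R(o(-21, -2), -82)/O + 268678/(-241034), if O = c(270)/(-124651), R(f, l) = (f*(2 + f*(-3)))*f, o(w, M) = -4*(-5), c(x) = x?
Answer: 34852346168287/3253959 ≈ 1.0711e+7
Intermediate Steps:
o(w, M) = 20
R(f, l) = f²*(2 - 3*f) (R(f, l) = (f*(2 - 3*f))*f = f²*(2 - 3*f))
O = -270/124651 (O = 270/(-124651) = 270*(-1/124651) = -270/124651 ≈ -0.0021660)
R(o(-21, -2), -82)/O + 268678/(-241034) = (20²*(2 - 3*20))/(-270/124651) + 268678/(-241034) = (400*(2 - 60))*(-124651/270) + 268678*(-1/241034) = (400*(-58))*(-124651/270) - 134339/120517 = -23200*(-124651/270) - 134339/120517 = 289190320/27 - 134339/120517 = 34852346168287/3253959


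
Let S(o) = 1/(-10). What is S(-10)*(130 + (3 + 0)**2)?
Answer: -139/10 ≈ -13.900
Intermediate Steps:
S(o) = -1/10
S(-10)*(130 + (3 + 0)**2) = -(130 + (3 + 0)**2)/10 = -(130 + 3**2)/10 = -(130 + 9)/10 = -1/10*139 = -139/10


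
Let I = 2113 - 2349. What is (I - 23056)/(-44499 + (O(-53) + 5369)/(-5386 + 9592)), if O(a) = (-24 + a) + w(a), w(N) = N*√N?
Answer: 18335100288872304/35027930555028881 - 5192206056*I*√53/35027930555028881 ≈ 0.52344 - 1.0791e-6*I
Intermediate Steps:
w(N) = N^(3/2)
O(a) = -24 + a + a^(3/2) (O(a) = (-24 + a) + a^(3/2) = -24 + a + a^(3/2))
I = -236
(I - 23056)/(-44499 + (O(-53) + 5369)/(-5386 + 9592)) = (-236 - 23056)/(-44499 + ((-24 - 53 + (-53)^(3/2)) + 5369)/(-5386 + 9592)) = -23292/(-44499 + ((-24 - 53 - 53*I*√53) + 5369)/4206) = -23292/(-44499 + ((-77 - 53*I*√53) + 5369)*(1/4206)) = -23292/(-44499 + (5292 - 53*I*√53)*(1/4206)) = -23292/(-44499 + (882/701 - 53*I*√53/4206)) = -23292/(-31192917/701 - 53*I*√53/4206)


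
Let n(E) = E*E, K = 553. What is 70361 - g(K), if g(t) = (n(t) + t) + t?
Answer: -236554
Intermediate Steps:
n(E) = E**2
g(t) = t**2 + 2*t (g(t) = (t**2 + t) + t = (t + t**2) + t = t**2 + 2*t)
70361 - g(K) = 70361 - 553*(2 + 553) = 70361 - 553*555 = 70361 - 1*306915 = 70361 - 306915 = -236554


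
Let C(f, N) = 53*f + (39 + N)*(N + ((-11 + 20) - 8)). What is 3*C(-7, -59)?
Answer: 2367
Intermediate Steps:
C(f, N) = 53*f + (1 + N)*(39 + N) (C(f, N) = 53*f + (39 + N)*(N + (9 - 8)) = 53*f + (39 + N)*(N + 1) = 53*f + (39 + N)*(1 + N) = 53*f + (1 + N)*(39 + N))
3*C(-7, -59) = 3*(39 + (-59)**2 + 40*(-59) + 53*(-7)) = 3*(39 + 3481 - 2360 - 371) = 3*789 = 2367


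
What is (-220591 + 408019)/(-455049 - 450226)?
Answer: -187428/905275 ≈ -0.20704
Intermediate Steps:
(-220591 + 408019)/(-455049 - 450226) = 187428/(-905275) = 187428*(-1/905275) = -187428/905275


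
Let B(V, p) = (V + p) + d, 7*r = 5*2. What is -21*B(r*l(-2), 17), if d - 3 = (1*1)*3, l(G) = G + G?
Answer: -363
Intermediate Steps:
l(G) = 2*G
r = 10/7 (r = (5*2)/7 = (⅐)*10 = 10/7 ≈ 1.4286)
d = 6 (d = 3 + (1*1)*3 = 3 + 1*3 = 3 + 3 = 6)
B(V, p) = 6 + V + p (B(V, p) = (V + p) + 6 = 6 + V + p)
-21*B(r*l(-2), 17) = -21*(6 + 10*(2*(-2))/7 + 17) = -21*(6 + (10/7)*(-4) + 17) = -21*(6 - 40/7 + 17) = -21*121/7 = -363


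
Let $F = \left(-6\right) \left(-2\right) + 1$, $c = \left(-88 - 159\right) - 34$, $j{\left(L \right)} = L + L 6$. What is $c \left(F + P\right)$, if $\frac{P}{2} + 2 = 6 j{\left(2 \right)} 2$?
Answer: $-96945$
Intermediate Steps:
$j{\left(L \right)} = 7 L$ ($j{\left(L \right)} = L + 6 L = 7 L$)
$c = -281$ ($c = -247 - 34 = -281$)
$F = 13$ ($F = 12 + 1 = 13$)
$P = 332$ ($P = -4 + 2 \cdot 6 \cdot 7 \cdot 2 \cdot 2 = -4 + 2 \cdot 6 \cdot 14 \cdot 2 = -4 + 2 \cdot 84 \cdot 2 = -4 + 2 \cdot 168 = -4 + 336 = 332$)
$c \left(F + P\right) = - 281 \left(13 + 332\right) = \left(-281\right) 345 = -96945$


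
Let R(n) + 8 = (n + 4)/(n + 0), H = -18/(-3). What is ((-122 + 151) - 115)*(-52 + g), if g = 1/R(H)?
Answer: 85226/19 ≈ 4485.6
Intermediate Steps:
H = 6 (H = -18*(-1/3) = 6)
R(n) = -8 + (4 + n)/n (R(n) = -8 + (n + 4)/(n + 0) = -8 + (4 + n)/n)
g = -3/19 (g = 1/(-7 + 4/6) = 1/(-7 + 4*(1/6)) = 1/(-7 + 2/3) = 1/(-19/3) = -3/19 ≈ -0.15789)
((-122 + 151) - 115)*(-52 + g) = ((-122 + 151) - 115)*(-52 - 3/19) = (29 - 115)*(-991/19) = -86*(-991/19) = 85226/19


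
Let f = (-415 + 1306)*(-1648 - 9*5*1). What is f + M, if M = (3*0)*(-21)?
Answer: -1508463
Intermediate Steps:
M = 0 (M = 0*(-21) = 0)
f = -1508463 (f = 891*(-1648 - 45*1) = 891*(-1648 - 45) = 891*(-1693) = -1508463)
f + M = -1508463 + 0 = -1508463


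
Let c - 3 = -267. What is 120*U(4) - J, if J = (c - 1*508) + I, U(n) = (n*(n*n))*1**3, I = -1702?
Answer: 10154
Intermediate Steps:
c = -264 (c = 3 - 267 = -264)
U(n) = n**3 (U(n) = (n*n**2)*1 = n**3*1 = n**3)
J = -2474 (J = (-264 - 1*508) - 1702 = (-264 - 508) - 1702 = -772 - 1702 = -2474)
120*U(4) - J = 120*4**3 - 1*(-2474) = 120*64 + 2474 = 7680 + 2474 = 10154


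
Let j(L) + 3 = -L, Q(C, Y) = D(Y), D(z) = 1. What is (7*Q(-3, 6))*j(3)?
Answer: -42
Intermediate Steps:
Q(C, Y) = 1
j(L) = -3 - L
(7*Q(-3, 6))*j(3) = (7*1)*(-3 - 1*3) = 7*(-3 - 3) = 7*(-6) = -42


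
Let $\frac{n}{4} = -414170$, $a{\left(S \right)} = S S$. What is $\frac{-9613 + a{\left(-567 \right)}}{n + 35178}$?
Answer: $- \frac{155938}{810751} \approx -0.19234$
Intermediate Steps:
$a{\left(S \right)} = S^{2}$
$n = -1656680$ ($n = 4 \left(-414170\right) = -1656680$)
$\frac{-9613 + a{\left(-567 \right)}}{n + 35178} = \frac{-9613 + \left(-567\right)^{2}}{-1656680 + 35178} = \frac{-9613 + 321489}{-1621502} = 311876 \left(- \frac{1}{1621502}\right) = - \frac{155938}{810751}$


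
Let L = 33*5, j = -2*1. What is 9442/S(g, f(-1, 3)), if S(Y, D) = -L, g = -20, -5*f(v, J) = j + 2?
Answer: -9442/165 ≈ -57.224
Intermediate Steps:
j = -2
L = 165
f(v, J) = 0 (f(v, J) = -(-2 + 2)/5 = -⅕*0 = 0)
S(Y, D) = -165 (S(Y, D) = -1*165 = -165)
9442/S(g, f(-1, 3)) = 9442/(-165) = 9442*(-1/165) = -9442/165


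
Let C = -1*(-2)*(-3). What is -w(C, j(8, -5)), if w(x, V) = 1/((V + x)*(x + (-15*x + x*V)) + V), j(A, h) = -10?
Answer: 1/2314 ≈ 0.00043215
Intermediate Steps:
C = -6 (C = 2*(-3) = -6)
w(x, V) = 1/(V + (V + x)*(-14*x + V*x)) (w(x, V) = 1/((V + x)*(x + (-15*x + V*x)) + V) = 1/((V + x)*(-14*x + V*x) + V) = 1/(V + (V + x)*(-14*x + V*x)))
-w(C, j(8, -5)) = -1/(-10 - 14*(-6)² - 10*(-6)² - 6*(-10)² - 14*(-10)*(-6)) = -1/(-10 - 14*36 - 10*36 - 6*100 - 840) = -1/(-10 - 504 - 360 - 600 - 840) = -1/(-2314) = -1*(-1/2314) = 1/2314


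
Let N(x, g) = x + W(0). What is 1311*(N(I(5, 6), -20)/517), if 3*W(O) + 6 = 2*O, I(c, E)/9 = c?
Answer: 56373/517 ≈ 109.04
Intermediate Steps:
I(c, E) = 9*c
W(O) = -2 + 2*O/3 (W(O) = -2 + (2*O)/3 = -2 + 2*O/3)
N(x, g) = -2 + x (N(x, g) = x + (-2 + (2/3)*0) = x + (-2 + 0) = x - 2 = -2 + x)
1311*(N(I(5, 6), -20)/517) = 1311*((-2 + 9*5)/517) = 1311*((-2 + 45)*(1/517)) = 1311*(43*(1/517)) = 1311*(43/517) = 56373/517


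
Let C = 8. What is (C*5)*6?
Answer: 240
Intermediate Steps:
(C*5)*6 = (8*5)*6 = 40*6 = 240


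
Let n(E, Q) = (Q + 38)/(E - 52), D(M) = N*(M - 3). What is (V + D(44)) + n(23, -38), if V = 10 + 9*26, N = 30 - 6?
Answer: 1228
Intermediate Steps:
N = 24
D(M) = -72 + 24*M (D(M) = 24*(M - 3) = 24*(-3 + M) = -72 + 24*M)
n(E, Q) = (38 + Q)/(-52 + E)
V = 244 (V = 10 + 234 = 244)
(V + D(44)) + n(23, -38) = (244 + (-72 + 24*44)) + (38 - 38)/(-52 + 23) = (244 + (-72 + 1056)) + 0/(-29) = (244 + 984) - 1/29*0 = 1228 + 0 = 1228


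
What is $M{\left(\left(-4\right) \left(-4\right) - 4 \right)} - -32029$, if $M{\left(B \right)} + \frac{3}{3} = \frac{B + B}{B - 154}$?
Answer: $\frac{2273976}{71} \approx 32028.0$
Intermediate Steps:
$M{\left(B \right)} = -1 + \frac{2 B}{-154 + B}$ ($M{\left(B \right)} = -1 + \frac{B + B}{B - 154} = -1 + \frac{2 B}{-154 + B}$)
$M{\left(\left(-4\right) \left(-4\right) - 4 \right)} - -32029 = \frac{154 - -12}{-154 - -12} - -32029 = \frac{154 + \left(16 - 4\right)}{-154 + \left(16 - 4\right)} + 32029 = \frac{154 + 12}{-154 + 12} + 32029 = \frac{1}{-142} \cdot 166 + 32029 = \left(- \frac{1}{142}\right) 166 + 32029 = - \frac{83}{71} + 32029 = \frac{2273976}{71}$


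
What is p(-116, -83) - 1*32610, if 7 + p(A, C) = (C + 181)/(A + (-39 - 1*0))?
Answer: -5055733/155 ≈ -32618.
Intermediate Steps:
p(A, C) = -7 + (181 + C)/(-39 + A) (p(A, C) = -7 + (C + 181)/(A + (-39 - 1*0)) = -7 + (181 + C)/(A + (-39 + 0)) = -7 + (181 + C)/(A - 39) = -7 + (181 + C)/(-39 + A))
p(-116, -83) - 1*32610 = (454 - 83 - 7*(-116))/(-39 - 116) - 1*32610 = (454 - 83 + 812)/(-155) - 32610 = -1/155*1183 - 32610 = -1183/155 - 32610 = -5055733/155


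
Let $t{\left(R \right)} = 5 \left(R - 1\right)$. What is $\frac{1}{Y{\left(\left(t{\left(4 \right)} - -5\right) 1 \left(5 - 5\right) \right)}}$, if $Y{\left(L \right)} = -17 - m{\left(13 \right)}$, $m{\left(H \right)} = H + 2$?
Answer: $- \frac{1}{32} \approx -0.03125$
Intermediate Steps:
$t{\left(R \right)} = -5 + 5 R$ ($t{\left(R \right)} = 5 \left(-1 + R\right) = -5 + 5 R$)
$m{\left(H \right)} = 2 + H$
$Y{\left(L \right)} = -32$ ($Y{\left(L \right)} = -17 - \left(2 + 13\right) = -17 - 15 = -32$)
$\frac{1}{Y{\left(\left(t{\left(4 \right)} - -5\right) 1 \left(5 - 5\right) \right)}} = \frac{1}{-32} = - \frac{1}{32}$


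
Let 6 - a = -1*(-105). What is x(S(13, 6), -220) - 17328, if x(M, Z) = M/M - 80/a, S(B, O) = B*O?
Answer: -1715293/99 ≈ -17326.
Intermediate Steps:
a = -99 (a = 6 - (-1)*(-105) = 6 - 1*105 = 6 - 105 = -99)
x(M, Z) = 179/99 (x(M, Z) = M/M - 80/(-99) = 1 - 80*(-1/99) = 1 + 80/99 = 179/99)
x(S(13, 6), -220) - 17328 = 179/99 - 17328 = -1715293/99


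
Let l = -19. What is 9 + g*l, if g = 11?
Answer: -200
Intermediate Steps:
9 + g*l = 9 + 11*(-19) = 9 - 209 = -200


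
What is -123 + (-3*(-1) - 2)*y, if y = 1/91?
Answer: -11192/91 ≈ -122.99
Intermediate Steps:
y = 1/91 ≈ 0.010989
-123 + (-3*(-1) - 2)*y = -123 + (-3*(-1) - 2)*(1/91) = -123 + (3 - 2)*(1/91) = -123 + 1*(1/91) = -123 + 1/91 = -11192/91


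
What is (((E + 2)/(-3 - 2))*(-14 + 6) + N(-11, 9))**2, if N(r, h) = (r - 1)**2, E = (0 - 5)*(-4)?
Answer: 802816/25 ≈ 32113.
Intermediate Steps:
E = 20 (E = -5*(-4) = 20)
N(r, h) = (-1 + r)**2
(((E + 2)/(-3 - 2))*(-14 + 6) + N(-11, 9))**2 = (((20 + 2)/(-3 - 2))*(-14 + 6) + (-1 - 11)**2)**2 = ((22/(-5))*(-8) + (-12)**2)**2 = ((22*(-1/5))*(-8) + 144)**2 = (-22/5*(-8) + 144)**2 = (176/5 + 144)**2 = (896/5)**2 = 802816/25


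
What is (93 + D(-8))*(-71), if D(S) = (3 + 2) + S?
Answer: -6390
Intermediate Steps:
D(S) = 5 + S
(93 + D(-8))*(-71) = (93 + (5 - 8))*(-71) = (93 - 3)*(-71) = 90*(-71) = -6390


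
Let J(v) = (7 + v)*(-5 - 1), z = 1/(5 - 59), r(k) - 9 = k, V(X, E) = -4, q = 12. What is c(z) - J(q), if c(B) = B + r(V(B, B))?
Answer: 6425/54 ≈ 118.98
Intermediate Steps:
r(k) = 9 + k
z = -1/54 (z = 1/(-54) = -1/54 ≈ -0.018519)
c(B) = 5 + B (c(B) = B + (9 - 4) = B + 5 = 5 + B)
J(v) = -42 - 6*v (J(v) = (7 + v)*(-6) = -42 - 6*v)
c(z) - J(q) = (5 - 1/54) - (-42 - 6*12) = 269/54 - (-42 - 72) = 269/54 - 1*(-114) = 269/54 + 114 = 6425/54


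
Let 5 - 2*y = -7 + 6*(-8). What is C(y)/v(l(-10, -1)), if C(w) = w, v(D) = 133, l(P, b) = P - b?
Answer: 30/133 ≈ 0.22556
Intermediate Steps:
y = 30 (y = 5/2 - (-7 + 6*(-8))/2 = 5/2 - (-7 - 48)/2 = 5/2 - ½*(-55) = 5/2 + 55/2 = 30)
C(y)/v(l(-10, -1)) = 30/133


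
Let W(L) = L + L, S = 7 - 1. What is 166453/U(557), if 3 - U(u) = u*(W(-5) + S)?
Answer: 166453/2231 ≈ 74.609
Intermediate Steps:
S = 6
W(L) = 2*L
U(u) = 3 + 4*u (U(u) = 3 - u*(2*(-5) + 6) = 3 - u*(-10 + 6) = 3 - u*(-4) = 3 - (-4)*u = 3 + 4*u)
166453/U(557) = 166453/(3 + 4*557) = 166453/(3 + 2228) = 166453/2231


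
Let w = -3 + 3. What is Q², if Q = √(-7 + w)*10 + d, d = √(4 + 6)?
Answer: -690 + 20*I*√70 ≈ -690.0 + 167.33*I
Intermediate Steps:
w = 0
d = √10 ≈ 3.1623
Q = √10 + 10*I*√7 (Q = √(-7 + 0)*10 + √10 = √(-7)*10 + √10 = (I*√7)*10 + √10 = 10*I*√7 + √10 = √10 + 10*I*√7 ≈ 3.1623 + 26.458*I)
Q² = (√10 + 10*I*√7)²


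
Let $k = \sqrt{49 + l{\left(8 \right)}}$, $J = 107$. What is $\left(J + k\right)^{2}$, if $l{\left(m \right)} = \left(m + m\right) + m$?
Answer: $\left(107 + \sqrt{73}\right)^{2} \approx 13350.0$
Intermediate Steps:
$l{\left(m \right)} = 3 m$ ($l{\left(m \right)} = 2 m + m = 3 m$)
$k = \sqrt{73}$ ($k = \sqrt{49 + 3 \cdot 8} = \sqrt{49 + 24} = \sqrt{73} \approx 8.544$)
$\left(J + k\right)^{2} = \left(107 + \sqrt{73}\right)^{2}$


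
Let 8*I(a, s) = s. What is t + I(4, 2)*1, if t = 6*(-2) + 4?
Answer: -31/4 ≈ -7.7500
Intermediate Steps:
t = -8 (t = -12 + 4 = -8)
I(a, s) = s/8
t + I(4, 2)*1 = -8 + ((⅛)*2)*1 = -8 + (¼)*1 = -8 + ¼ = -31/4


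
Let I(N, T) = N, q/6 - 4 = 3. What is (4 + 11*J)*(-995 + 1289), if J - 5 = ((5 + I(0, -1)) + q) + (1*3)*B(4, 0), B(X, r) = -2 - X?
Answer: 111132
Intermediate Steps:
q = 42 (q = 24 + 6*3 = 24 + 18 = 42)
J = 34 (J = 5 + (((5 + 0) + 42) + (1*3)*(-2 - 1*4)) = 5 + ((5 + 42) + 3*(-2 - 4)) = 5 + (47 + 3*(-6)) = 5 + (47 - 18) = 5 + 29 = 34)
(4 + 11*J)*(-995 + 1289) = (4 + 11*34)*(-995 + 1289) = (4 + 374)*294 = 378*294 = 111132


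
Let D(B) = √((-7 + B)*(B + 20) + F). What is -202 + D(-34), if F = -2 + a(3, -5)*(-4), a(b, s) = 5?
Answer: -202 + 2*√138 ≈ -178.51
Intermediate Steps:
F = -22 (F = -2 + 5*(-4) = -2 - 20 = -22)
D(B) = √(-22 + (-7 + B)*(20 + B)) (D(B) = √((-7 + B)*(B + 20) - 22) = √((-7 + B)*(20 + B) - 22) = √(-22 + (-7 + B)*(20 + B)))
-202 + D(-34) = -202 + √(-162 + (-34)² + 13*(-34)) = -202 + √(-162 + 1156 - 442) = -202 + √552 = -202 + 2*√138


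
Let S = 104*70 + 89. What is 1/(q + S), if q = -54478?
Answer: -1/47109 ≈ -2.1227e-5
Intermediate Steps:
S = 7369 (S = 7280 + 89 = 7369)
1/(q + S) = 1/(-54478 + 7369) = 1/(-47109) = -1/47109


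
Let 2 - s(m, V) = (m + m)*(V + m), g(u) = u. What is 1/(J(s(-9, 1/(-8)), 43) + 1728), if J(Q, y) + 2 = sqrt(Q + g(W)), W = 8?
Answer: 6904/11916921 - 2*I*sqrt(617)/11916921 ≈ 0.00057934 - 4.1688e-6*I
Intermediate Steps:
s(m, V) = 2 - 2*m*(V + m) (s(m, V) = 2 - (m + m)*(V + m) = 2 - 2*m*(V + m))
J(Q, y) = -2 + sqrt(8 + Q) (J(Q, y) = -2 + sqrt(Q + 8) = -2 + sqrt(8 + Q))
1/(J(s(-9, 1/(-8)), 43) + 1728) = 1/((-2 + sqrt(8 + (2 - 2*(-9)**2 - 2*(-9)/(-8)))) + 1728) = 1/((-2 + sqrt(8 + (2 - 2*81 - 2*(-1/8)*(-9)))) + 1728) = 1/((-2 + sqrt(8 + (2 - 162 - 9/4))) + 1728) = 1/((-2 + sqrt(8 - 649/4)) + 1728) = 1/((-2 + sqrt(-617/4)) + 1728) = 1/((-2 + I*sqrt(617)/2) + 1728) = 1/(1726 + I*sqrt(617)/2)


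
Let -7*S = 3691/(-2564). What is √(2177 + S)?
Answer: √175336197169/8974 ≈ 46.661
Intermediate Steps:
S = 3691/17948 (S = -3691/(7*(-2564)) = -3691*(-1)/(7*2564) = -⅐*(-3691/2564) = 3691/17948 ≈ 0.20565)
√(2177 + S) = √(2177 + 3691/17948) = √(39076487/17948) = √175336197169/8974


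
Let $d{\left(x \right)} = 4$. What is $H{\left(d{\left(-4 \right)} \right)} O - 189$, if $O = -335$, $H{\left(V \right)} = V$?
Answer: $-1529$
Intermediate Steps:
$H{\left(d{\left(-4 \right)} \right)} O - 189 = 4 \left(-335\right) - 189 = -1340 - 189 = -1529$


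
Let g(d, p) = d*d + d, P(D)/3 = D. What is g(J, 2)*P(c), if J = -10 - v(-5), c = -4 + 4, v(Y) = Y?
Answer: 0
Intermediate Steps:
c = 0
P(D) = 3*D
J = -5 (J = -10 - 1*(-5) = -10 + 5 = -5)
g(d, p) = d + d² (g(d, p) = d² + d = d + d²)
g(J, 2)*P(c) = (-5*(1 - 5))*(3*0) = -5*(-4)*0 = 20*0 = 0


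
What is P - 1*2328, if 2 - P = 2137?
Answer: -4463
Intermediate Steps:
P = -2135 (P = 2 - 1*2137 = 2 - 2137 = -2135)
P - 1*2328 = -2135 - 1*2328 = -2135 - 2328 = -4463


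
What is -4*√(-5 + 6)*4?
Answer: -16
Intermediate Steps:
-4*√(-5 + 6)*4 = -4*√1*4 = -4*1*4 = -4*4 = -16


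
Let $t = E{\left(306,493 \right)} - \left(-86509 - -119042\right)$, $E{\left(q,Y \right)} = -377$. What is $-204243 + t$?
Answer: $-237153$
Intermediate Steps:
$t = -32910$ ($t = -377 - \left(-86509 - -119042\right) = -377 - \left(-86509 + 119042\right) = -377 - 32533 = -32910$)
$-204243 + t = -204243 - 32910 = -237153$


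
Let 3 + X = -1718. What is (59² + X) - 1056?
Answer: 704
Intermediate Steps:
X = -1721 (X = -3 - 1718 = -1721)
(59² + X) - 1056 = (59² - 1721) - 1056 = (3481 - 1721) - 1056 = 1760 - 1056 = 704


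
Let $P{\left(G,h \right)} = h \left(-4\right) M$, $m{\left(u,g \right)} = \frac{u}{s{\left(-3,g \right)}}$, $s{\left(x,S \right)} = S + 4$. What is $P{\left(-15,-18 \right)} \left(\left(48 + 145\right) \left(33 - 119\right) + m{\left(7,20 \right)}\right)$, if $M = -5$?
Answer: $5975175$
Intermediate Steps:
$s{\left(x,S \right)} = 4 + S$
$m{\left(u,g \right)} = \frac{u}{4 + g}$
$P{\left(G,h \right)} = 20 h$ ($P{\left(G,h \right)} = h \left(-4\right) \left(-5\right) = - 4 h \left(-5\right) = 20 h$)
$P{\left(-15,-18 \right)} \left(\left(48 + 145\right) \left(33 - 119\right) + m{\left(7,20 \right)}\right) = 20 \left(-18\right) \left(\left(48 + 145\right) \left(33 - 119\right) + \frac{7}{4 + 20}\right) = - 360 \left(193 \left(-86\right) + \frac{7}{24}\right) = - 360 \left(-16598 + 7 \cdot \frac{1}{24}\right) = - 360 \left(-16598 + \frac{7}{24}\right) = \left(-360\right) \left(- \frac{398345}{24}\right) = 5975175$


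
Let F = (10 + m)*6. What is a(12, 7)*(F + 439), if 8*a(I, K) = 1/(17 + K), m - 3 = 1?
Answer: 523/192 ≈ 2.7240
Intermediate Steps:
m = 4 (m = 3 + 1 = 4)
a(I, K) = 1/(8*(17 + K))
F = 84 (F = (10 + 4)*6 = 14*6 = 84)
a(12, 7)*(F + 439) = (1/(8*(17 + 7)))*(84 + 439) = ((⅛)/24)*523 = ((⅛)*(1/24))*523 = (1/192)*523 = 523/192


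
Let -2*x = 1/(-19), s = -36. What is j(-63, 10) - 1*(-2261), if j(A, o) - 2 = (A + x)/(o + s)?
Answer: 2238237/988 ≈ 2265.4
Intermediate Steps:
x = 1/38 (x = -½/(-19) = -½*(-1/19) = 1/38 ≈ 0.026316)
j(A, o) = 2 + (1/38 + A)/(-36 + o) (j(A, o) = 2 + (A + 1/38)/(o - 36) = 2 + (1/38 + A)/(-36 + o))
j(-63, 10) - 1*(-2261) = (-2735/38 - 63 + 2*10)/(-36 + 10) - 1*(-2261) = (-2735/38 - 63 + 20)/(-26) + 2261 = -1/26*(-4369/38) + 2261 = 4369/988 + 2261 = 2238237/988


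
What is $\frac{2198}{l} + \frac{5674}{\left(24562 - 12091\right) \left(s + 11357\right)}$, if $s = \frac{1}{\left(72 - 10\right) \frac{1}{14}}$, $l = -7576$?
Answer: $- \frac{2412364669037}{8316013933476} \approx -0.29009$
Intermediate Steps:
$s = \frac{7}{31}$ ($s = \frac{1}{62 \cdot \frac{1}{14}} = \frac{1}{\frac{31}{7}} = \frac{7}{31} \approx 0.22581$)
$\frac{2198}{l} + \frac{5674}{\left(24562 - 12091\right) \left(s + 11357\right)} = \frac{2198}{-7576} + \frac{5674}{\left(24562 - 12091\right) \left(\frac{7}{31} + 11357\right)} = 2198 \left(- \frac{1}{7576}\right) + \frac{5674}{12471 \cdot \frac{352074}{31}} = - \frac{1099}{3788} + \frac{5674}{\frac{4390714854}{31}} = - \frac{1099}{3788} + 5674 \cdot \frac{31}{4390714854} = - \frac{1099}{3788} + \frac{87947}{2195357427} = - \frac{2412364669037}{8316013933476}$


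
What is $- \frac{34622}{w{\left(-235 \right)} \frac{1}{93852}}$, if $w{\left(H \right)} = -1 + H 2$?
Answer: $\frac{1083114648}{157} \approx 6.8988 \cdot 10^{6}$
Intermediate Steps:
$w{\left(H \right)} = -1 + 2 H$
$- \frac{34622}{w{\left(-235 \right)} \frac{1}{93852}} = - \frac{34622}{\left(-1 + 2 \left(-235\right)\right) \frac{1}{93852}} = - \frac{34622}{\left(-1 - 470\right) \frac{1}{93852}} = - \frac{34622}{\left(-471\right) \frac{1}{93852}} = - \frac{34622}{- \frac{157}{31284}} = \left(-34622\right) \left(- \frac{31284}{157}\right) = \frac{1083114648}{157}$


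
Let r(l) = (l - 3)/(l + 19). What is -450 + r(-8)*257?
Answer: -707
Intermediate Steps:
r(l) = (-3 + l)/(19 + l)
-450 + r(-8)*257 = -450 + ((-3 - 8)/(19 - 8))*257 = -450 + (-11/11)*257 = -450 + ((1/11)*(-11))*257 = -450 - 1*257 = -450 - 257 = -707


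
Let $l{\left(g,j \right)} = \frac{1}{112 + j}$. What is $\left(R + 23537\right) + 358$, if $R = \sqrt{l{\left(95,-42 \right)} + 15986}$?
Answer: $23895 + \frac{\sqrt{78331470}}{70} \approx 24021.0$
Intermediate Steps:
$R = \frac{\sqrt{78331470}}{70}$ ($R = \sqrt{\frac{1}{112 - 42} + 15986} = \sqrt{\frac{1}{70} + 15986} = \sqrt{\frac{1119021}{70}} = \frac{\sqrt{78331470}}{70} \approx 126.44$)
$\left(R + 23537\right) + 358 = \left(\frac{\sqrt{78331470}}{70} + 23537\right) + 358 = \left(23537 + \frac{\sqrt{78331470}}{70}\right) + 358 = 23895 + \frac{\sqrt{78331470}}{70}$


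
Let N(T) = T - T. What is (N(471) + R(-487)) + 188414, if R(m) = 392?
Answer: 188806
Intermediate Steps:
N(T) = 0
(N(471) + R(-487)) + 188414 = (0 + 392) + 188414 = 392 + 188414 = 188806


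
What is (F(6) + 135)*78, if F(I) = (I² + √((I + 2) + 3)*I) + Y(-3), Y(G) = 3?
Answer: 13572 + 468*√11 ≈ 15124.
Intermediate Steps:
F(I) = 3 + I² + I*√(5 + I) (F(I) = (I² + √((I + 2) + 3)*I) + 3 = (I² + √((2 + I) + 3)*I) + 3 = (I² + √(5 + I)*I) + 3 = (I² + I*√(5 + I)) + 3 = 3 + I² + I*√(5 + I))
(F(6) + 135)*78 = ((3 + 6² + 6*√(5 + 6)) + 135)*78 = ((3 + 36 + 6*√11) + 135)*78 = ((39 + 6*√11) + 135)*78 = (174 + 6*√11)*78 = 13572 + 468*√11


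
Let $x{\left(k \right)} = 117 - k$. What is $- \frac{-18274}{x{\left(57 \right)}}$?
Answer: $\frac{9137}{30} \approx 304.57$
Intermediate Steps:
$- \frac{-18274}{x{\left(57 \right)}} = - \frac{-18274}{117 - 57} = - \frac{-18274}{60} = \left(-1\right) \left(- \frac{9137}{30}\right) = \frac{9137}{30}$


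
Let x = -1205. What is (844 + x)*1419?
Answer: -512259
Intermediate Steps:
(844 + x)*1419 = (844 - 1205)*1419 = -361*1419 = -512259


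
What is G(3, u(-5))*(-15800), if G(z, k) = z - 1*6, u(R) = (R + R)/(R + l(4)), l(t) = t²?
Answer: 47400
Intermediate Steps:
u(R) = 2*R/(16 + R) (u(R) = (R + R)/(R + 4²) = (2*R)/(R + 16) = (2*R)/(16 + R) = 2*R/(16 + R))
G(z, k) = -6 + z (G(z, k) = z - 6 = -6 + z)
G(3, u(-5))*(-15800) = (-6 + 3)*(-15800) = -3*(-15800) = 47400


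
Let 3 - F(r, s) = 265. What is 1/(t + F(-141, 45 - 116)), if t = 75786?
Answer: 1/75524 ≈ 1.3241e-5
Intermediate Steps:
F(r, s) = -262 (F(r, s) = 3 - 1*265 = 3 - 265 = -262)
1/(t + F(-141, 45 - 116)) = 1/(75786 - 262) = 1/75524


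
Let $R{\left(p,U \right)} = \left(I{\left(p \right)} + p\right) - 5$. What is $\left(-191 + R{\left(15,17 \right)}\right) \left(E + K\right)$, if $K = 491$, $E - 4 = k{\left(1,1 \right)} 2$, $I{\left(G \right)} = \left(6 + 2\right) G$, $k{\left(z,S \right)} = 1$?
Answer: $-30317$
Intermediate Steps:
$I{\left(G \right)} = 8 G$
$E = 6$ ($E = 4 + 1 \cdot 2 = 4 + 2 = 6$)
$R{\left(p,U \right)} = -5 + 9 p$ ($R{\left(p,U \right)} = \left(8 p + p\right) - 5 = 9 p - 5 = -5 + 9 p$)
$\left(-191 + R{\left(15,17 \right)}\right) \left(E + K\right) = \left(-191 + \left(-5 + 9 \cdot 15\right)\right) \left(6 + 491\right) = \left(-191 + \left(-5 + 135\right)\right) 497 = \left(-191 + 130\right) 497 = \left(-61\right) 497 = -30317$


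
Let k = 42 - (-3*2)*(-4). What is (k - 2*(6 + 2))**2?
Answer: 4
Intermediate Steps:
k = 18 (k = 42 - (-6)*(-4) = 42 - 1*24 = 42 - 24 = 18)
(k - 2*(6 + 2))**2 = (18 - 2*(6 + 2))**2 = (18 - 2*8)**2 = (18 - 16)**2 = 2**2 = 4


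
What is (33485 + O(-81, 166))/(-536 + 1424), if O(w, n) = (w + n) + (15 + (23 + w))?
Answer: 33527/888 ≈ 37.756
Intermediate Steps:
O(w, n) = 38 + n + 2*w (O(w, n) = (n + w) + (38 + w) = 38 + n + 2*w)
(33485 + O(-81, 166))/(-536 + 1424) = (33485 + (38 + 166 + 2*(-81)))/(-536 + 1424) = (33485 + (38 + 166 - 162))/888 = (33485 + 42)*(1/888) = 33527*(1/888) = 33527/888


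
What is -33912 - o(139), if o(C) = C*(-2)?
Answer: -33634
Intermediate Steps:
o(C) = -2*C
-33912 - o(139) = -33912 - (-2)*139 = -33912 - 1*(-278) = -33912 + 278 = -33634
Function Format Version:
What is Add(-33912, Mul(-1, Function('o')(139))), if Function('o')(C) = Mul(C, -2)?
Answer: -33634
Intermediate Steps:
Function('o')(C) = Mul(-2, C)
Add(-33912, Mul(-1, Function('o')(139))) = Add(-33912, Mul(-1, Mul(-2, 139))) = Add(-33912, Mul(-1, -278)) = Add(-33912, 278) = -33634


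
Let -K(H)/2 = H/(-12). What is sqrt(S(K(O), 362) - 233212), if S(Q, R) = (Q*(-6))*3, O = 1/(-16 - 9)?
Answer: I*sqrt(5830297)/5 ≈ 482.92*I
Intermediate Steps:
O = -1/25 (O = 1/(-25) = -1/25 ≈ -0.040000)
K(H) = H/6 (K(H) = -2*H/(-12) = -2*H*(-1)/12 = -(-1)*H/6 = H/6)
S(Q, R) = -18*Q (S(Q, R) = -6*Q*3 = -18*Q)
sqrt(S(K(O), 362) - 233212) = sqrt(-3*(-1)/25 - 233212) = sqrt(-18*(-1/150) - 233212) = sqrt(3/25 - 233212) = sqrt(-5830297/25) = I*sqrt(5830297)/5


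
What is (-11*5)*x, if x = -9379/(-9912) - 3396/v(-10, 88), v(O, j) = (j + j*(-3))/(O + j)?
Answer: -821006425/9912 ≈ -82830.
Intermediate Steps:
v(O, j) = -2*j/(O + j) (v(O, j) = (j - 3*j)/(O + j) = (-2*j)/(O + j) = -2*j/(O + j))
x = 164201285/109032 (x = -9379/(-9912) - 3396/((-2*88/(-10 + 88))) = -9379*(-1/9912) - 3396/((-2*88/78)) = 9379/9912 - 3396/((-2*88*1/78)) = 9379/9912 - 3396/(-88/39) = 9379/9912 - 3396*(-39/88) = 9379/9912 + 33111/22 = 164201285/109032 ≈ 1506.0)
(-11*5)*x = -11*5*(164201285/109032) = -55*164201285/109032 = -821006425/9912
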